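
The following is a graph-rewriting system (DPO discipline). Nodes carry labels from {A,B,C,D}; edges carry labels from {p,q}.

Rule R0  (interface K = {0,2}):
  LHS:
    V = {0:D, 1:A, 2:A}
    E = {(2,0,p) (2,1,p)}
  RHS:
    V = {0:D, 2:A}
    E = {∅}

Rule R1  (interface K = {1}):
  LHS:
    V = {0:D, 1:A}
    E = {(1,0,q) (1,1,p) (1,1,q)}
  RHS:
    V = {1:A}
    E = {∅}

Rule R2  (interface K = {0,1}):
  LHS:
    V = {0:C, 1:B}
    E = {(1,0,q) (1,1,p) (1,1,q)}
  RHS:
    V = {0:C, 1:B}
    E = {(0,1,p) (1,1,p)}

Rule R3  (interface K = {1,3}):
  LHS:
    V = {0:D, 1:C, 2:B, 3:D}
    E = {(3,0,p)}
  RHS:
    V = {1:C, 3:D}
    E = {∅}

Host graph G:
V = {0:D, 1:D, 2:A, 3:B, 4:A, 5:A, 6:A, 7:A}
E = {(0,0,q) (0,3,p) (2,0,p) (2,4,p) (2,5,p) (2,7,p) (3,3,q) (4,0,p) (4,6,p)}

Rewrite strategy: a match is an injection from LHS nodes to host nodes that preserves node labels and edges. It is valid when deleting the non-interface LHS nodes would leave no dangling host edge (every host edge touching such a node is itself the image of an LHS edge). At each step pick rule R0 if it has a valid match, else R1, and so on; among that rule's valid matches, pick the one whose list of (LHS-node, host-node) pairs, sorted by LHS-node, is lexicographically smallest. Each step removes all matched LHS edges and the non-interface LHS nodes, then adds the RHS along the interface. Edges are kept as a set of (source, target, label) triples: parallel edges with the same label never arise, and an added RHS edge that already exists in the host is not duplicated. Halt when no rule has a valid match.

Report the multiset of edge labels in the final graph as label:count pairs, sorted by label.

[0] host  ⇒  8 nodes, 9 edges  {0-q->0 0-p->3 2-p->0 2-p->4 2-p->5 2-p->7 3-q->3 4-p->0 4-p->6}
[1] R0 @ {0↦0, 1↦5, 2↦2}  ⇒  7 nodes, 7 edges  {0-q->0 0-p->3 2-p->4 2-p->7 3-q->3 4-p->0 4-p->6}
[2] R0 @ {0↦0, 1↦6, 2↦4}  ⇒  6 nodes, 5 edges  {0-q->0 0-p->3 2-p->4 2-p->7 3-q->3}
halt: no rule applies after step 2
NF edges: [(0, 0, 'q'), (0, 3, 'p'), (2, 4, 'p'), (2, 7, 'p'), (3, 3, 'q')]

Answer: p:3 q:2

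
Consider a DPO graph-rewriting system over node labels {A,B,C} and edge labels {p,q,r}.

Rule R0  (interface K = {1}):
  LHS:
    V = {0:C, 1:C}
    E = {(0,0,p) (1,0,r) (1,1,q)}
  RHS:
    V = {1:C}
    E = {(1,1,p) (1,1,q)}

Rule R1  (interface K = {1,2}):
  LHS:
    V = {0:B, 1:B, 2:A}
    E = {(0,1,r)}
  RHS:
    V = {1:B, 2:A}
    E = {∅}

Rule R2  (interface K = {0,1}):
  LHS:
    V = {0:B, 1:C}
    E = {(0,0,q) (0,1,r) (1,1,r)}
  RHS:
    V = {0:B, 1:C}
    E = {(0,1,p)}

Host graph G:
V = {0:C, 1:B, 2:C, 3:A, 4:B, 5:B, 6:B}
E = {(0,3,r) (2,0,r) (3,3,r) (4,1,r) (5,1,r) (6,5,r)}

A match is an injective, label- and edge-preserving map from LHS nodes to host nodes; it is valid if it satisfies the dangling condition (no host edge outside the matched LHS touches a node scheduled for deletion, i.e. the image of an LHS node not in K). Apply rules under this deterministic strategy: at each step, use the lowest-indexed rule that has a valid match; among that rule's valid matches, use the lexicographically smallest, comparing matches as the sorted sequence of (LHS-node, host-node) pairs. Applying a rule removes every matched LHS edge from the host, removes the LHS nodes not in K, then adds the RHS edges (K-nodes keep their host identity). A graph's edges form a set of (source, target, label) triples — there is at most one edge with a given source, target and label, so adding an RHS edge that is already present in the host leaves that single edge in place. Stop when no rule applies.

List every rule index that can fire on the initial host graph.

Answer: [R1]

Derivation:
R0: no valid match — LHS pattern not found
R1: 2 valid matches — {0↦4, 1↦1, 2↦3}, {0↦6, 1↦5, 2↦3}
R2: no valid match — LHS pattern not found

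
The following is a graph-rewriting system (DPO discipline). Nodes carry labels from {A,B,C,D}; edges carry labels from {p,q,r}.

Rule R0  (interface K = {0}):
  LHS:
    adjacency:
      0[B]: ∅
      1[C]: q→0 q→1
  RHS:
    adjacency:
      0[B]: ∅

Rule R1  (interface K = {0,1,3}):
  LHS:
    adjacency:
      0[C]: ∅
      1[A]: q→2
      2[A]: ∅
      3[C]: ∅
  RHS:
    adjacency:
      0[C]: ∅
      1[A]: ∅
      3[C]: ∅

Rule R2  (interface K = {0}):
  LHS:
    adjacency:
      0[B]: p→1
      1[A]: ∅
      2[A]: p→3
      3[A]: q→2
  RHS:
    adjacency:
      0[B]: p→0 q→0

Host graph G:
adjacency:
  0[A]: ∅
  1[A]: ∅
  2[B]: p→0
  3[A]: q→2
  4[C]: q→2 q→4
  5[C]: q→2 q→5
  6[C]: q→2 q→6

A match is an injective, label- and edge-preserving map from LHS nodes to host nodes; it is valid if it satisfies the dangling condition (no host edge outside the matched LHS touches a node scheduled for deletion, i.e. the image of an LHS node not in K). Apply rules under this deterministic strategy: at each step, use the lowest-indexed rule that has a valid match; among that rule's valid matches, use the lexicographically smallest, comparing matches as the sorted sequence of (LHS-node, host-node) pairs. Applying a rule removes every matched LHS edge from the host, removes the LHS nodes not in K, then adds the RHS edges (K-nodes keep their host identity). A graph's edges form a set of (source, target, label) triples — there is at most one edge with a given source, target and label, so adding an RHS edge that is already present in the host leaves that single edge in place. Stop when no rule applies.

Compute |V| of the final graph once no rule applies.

Answer: 4

Steps:
start.  V:7 E:8  edges: 2-p->0 3-q->2 4-q->2 4-q->4 5-q->2 5-q->5 6-q->2 6-q->6
1. fire R0 via {0↦2, 1↦4}  →  V:6 E:6  edges: 2-p->0 3-q->2 5-q->2 5-q->5 6-q->2 6-q->6
2. fire R0 via {0↦2, 1↦5}  →  V:5 E:4  edges: 2-p->0 3-q->2 6-q->2 6-q->6
3. fire R0 via {0↦2, 1↦6}  →  V:4 E:2  edges: 2-p->0 3-q->2
halt: no rule applies after step 3
NF nodes: {0:A, 1:A, 2:B, 3:A}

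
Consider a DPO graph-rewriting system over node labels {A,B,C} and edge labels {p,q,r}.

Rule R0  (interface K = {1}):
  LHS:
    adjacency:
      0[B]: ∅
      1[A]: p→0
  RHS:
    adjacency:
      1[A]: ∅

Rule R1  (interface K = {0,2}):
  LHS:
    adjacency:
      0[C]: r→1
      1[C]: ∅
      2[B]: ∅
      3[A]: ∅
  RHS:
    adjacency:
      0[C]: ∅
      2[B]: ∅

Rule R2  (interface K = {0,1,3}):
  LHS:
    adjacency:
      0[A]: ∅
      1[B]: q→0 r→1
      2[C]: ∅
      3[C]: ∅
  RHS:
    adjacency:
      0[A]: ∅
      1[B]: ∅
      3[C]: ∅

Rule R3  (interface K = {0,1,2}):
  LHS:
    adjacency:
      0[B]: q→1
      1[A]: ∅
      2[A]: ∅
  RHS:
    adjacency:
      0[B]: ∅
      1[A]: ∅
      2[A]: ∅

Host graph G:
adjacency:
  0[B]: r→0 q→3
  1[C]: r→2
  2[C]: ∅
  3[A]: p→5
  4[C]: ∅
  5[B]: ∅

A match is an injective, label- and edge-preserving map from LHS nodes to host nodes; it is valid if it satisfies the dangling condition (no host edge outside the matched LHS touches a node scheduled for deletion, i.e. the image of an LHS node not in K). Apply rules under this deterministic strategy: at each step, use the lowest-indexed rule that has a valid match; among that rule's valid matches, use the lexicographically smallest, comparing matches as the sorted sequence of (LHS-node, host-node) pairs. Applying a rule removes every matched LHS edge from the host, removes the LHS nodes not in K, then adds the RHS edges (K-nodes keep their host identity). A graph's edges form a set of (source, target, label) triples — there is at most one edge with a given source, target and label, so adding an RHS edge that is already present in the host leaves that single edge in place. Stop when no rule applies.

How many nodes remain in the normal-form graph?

initial: |V|=6 |E|=4  E = 0-r->0 0-q->3 1-r->2 3-p->5
step 1: apply R0 at {0↦5, 1↦3}  → |V|=5 |E|=3  E = 0-r->0 0-q->3 1-r->2
step 2: apply R2 at {0↦3, 1↦0, 2↦4, 3↦1}  → |V|=4 |E|=1  E = 1-r->2
step 3: apply R1 at {0↦1, 1↦2, 2↦0, 3↦3}  → |V|=2 |E|=0  E = ∅
halt: no rule applies after step 3
NF nodes: {0:B, 1:C}

Answer: 2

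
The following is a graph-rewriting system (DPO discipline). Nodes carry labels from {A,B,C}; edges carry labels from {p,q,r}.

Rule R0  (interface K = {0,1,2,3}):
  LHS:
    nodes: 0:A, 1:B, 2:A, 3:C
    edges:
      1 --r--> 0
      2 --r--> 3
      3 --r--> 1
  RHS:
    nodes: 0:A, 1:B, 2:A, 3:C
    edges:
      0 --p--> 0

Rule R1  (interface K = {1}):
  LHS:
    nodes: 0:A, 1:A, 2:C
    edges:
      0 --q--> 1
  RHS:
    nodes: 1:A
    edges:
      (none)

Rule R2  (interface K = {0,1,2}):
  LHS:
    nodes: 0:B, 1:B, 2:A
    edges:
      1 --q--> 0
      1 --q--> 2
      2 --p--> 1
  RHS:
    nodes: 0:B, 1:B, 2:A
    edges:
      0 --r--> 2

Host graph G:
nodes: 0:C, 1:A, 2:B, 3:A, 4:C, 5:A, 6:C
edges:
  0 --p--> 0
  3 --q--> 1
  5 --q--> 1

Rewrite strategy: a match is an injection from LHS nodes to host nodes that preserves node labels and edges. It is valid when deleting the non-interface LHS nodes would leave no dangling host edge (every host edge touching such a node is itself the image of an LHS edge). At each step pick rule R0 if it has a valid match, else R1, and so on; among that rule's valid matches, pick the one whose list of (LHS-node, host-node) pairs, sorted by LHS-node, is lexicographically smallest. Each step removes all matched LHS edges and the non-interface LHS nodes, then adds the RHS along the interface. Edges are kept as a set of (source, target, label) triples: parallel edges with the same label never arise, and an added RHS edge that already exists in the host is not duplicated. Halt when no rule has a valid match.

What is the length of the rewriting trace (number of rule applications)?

start.  V:7 E:3  edges: 0-p->0 3-q->1 5-q->1
1. fire R1 via {0↦3, 1↦1, 2↦4}  →  V:5 E:2  edges: 0-p->0 5-q->1
2. fire R1 via {0↦5, 1↦1, 2↦6}  →  V:3 E:1  edges: 0-p->0
halt: no rule applies after step 2

Answer: 2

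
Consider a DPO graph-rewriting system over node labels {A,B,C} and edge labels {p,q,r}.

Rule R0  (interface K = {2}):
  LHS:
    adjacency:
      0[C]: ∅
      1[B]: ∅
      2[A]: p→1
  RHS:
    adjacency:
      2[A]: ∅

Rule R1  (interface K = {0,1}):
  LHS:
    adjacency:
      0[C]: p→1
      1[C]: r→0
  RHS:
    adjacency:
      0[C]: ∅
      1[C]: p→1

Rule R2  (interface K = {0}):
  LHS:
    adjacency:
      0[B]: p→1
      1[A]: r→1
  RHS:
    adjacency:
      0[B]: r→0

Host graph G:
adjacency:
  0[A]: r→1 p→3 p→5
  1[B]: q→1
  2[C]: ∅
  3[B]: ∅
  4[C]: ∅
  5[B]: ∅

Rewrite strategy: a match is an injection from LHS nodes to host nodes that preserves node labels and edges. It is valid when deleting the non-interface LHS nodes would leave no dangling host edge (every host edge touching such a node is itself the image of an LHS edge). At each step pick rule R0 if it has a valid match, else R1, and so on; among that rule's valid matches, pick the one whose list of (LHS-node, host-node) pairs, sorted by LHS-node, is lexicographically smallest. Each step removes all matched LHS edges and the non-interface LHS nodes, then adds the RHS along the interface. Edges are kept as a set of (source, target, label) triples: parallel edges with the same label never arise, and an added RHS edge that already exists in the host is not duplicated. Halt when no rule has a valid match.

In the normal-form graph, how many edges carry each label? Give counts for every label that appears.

start.  V:6 E:4  edges: 0-r->1 0-p->3 0-p->5 1-q->1
1. fire R0 via {0↦2, 1↦3, 2↦0}  →  V:4 E:3  edges: 0-r->1 0-p->5 1-q->1
2. fire R0 via {0↦4, 1↦5, 2↦0}  →  V:2 E:2  edges: 0-r->1 1-q->1
final graph: no rule applies after step 2
NF edges: [(0, 1, 'r'), (1, 1, 'q')]

Answer: q:1 r:1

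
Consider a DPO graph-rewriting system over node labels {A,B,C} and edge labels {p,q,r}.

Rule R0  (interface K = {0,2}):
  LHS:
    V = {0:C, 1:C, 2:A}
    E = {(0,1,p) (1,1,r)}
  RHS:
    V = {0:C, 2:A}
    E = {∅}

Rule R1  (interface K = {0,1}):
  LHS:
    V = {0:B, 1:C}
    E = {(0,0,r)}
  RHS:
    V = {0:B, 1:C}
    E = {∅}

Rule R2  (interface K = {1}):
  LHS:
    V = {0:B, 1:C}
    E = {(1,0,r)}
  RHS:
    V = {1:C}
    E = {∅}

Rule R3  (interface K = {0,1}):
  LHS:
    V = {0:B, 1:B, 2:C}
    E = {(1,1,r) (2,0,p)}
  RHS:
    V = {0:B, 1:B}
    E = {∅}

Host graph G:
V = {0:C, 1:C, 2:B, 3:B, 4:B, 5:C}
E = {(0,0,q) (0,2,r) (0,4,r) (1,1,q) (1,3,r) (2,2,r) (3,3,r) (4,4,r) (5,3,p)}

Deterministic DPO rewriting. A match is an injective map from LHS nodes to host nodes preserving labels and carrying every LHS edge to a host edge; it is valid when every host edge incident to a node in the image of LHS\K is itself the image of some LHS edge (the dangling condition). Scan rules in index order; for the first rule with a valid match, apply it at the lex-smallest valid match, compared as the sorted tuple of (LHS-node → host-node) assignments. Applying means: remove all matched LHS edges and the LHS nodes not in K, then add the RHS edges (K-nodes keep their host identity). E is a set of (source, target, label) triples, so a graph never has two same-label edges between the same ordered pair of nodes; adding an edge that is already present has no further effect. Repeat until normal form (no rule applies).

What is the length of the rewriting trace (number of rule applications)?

[0] host  ⇒  6 nodes, 9 edges  {0-q->0 0-r->2 0-r->4 1-q->1 1-r->3 2-r->2 3-r->3 4-r->4 5-p->3}
[1] R1 @ {0↦2, 1↦0}  ⇒  6 nodes, 8 edges  {0-q->0 0-r->2 0-r->4 1-q->1 1-r->3 3-r->3 4-r->4 5-p->3}
[2] R1 @ {0↦3, 1↦0}  ⇒  6 nodes, 7 edges  {0-q->0 0-r->2 0-r->4 1-q->1 1-r->3 4-r->4 5-p->3}
[3] R1 @ {0↦4, 1↦0}  ⇒  6 nodes, 6 edges  {0-q->0 0-r->2 0-r->4 1-q->1 1-r->3 5-p->3}
[4] R2 @ {0↦2, 1↦0}  ⇒  5 nodes, 5 edges  {0-q->0 0-r->4 1-q->1 1-r->3 5-p->3}
[5] R2 @ {0↦4, 1↦0}  ⇒  4 nodes, 4 edges  {0-q->0 1-q->1 1-r->3 5-p->3}
normal form: no rule applies after step 5

Answer: 5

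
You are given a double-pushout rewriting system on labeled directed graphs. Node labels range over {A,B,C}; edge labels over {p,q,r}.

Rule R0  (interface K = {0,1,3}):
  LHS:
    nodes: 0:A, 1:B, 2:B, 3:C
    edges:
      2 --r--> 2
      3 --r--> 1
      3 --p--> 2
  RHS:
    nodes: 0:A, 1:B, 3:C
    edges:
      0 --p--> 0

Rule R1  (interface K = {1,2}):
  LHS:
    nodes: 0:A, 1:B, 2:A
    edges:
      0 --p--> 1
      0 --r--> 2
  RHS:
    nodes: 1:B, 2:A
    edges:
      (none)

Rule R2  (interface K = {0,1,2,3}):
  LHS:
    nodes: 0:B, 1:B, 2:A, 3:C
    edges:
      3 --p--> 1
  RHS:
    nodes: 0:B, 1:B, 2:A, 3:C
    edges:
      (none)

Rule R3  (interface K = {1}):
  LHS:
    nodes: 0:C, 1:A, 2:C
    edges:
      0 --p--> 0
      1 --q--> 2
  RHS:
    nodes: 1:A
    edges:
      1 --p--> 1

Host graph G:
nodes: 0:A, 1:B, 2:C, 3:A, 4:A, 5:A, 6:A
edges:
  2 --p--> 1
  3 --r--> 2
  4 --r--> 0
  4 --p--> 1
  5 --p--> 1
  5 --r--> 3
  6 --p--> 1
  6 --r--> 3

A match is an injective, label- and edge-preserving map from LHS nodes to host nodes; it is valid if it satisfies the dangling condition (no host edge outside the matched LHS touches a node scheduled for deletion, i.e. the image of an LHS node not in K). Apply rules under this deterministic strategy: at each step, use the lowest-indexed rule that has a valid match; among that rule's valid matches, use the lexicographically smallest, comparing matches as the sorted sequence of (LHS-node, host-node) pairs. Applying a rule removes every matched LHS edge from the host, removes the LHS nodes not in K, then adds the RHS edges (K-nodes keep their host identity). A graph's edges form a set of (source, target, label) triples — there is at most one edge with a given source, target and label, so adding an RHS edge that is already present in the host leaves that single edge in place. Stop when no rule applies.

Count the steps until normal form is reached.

[0] host  ⇒  7 nodes, 8 edges  {2-p->1 3-r->2 4-r->0 4-p->1 5-p->1 5-r->3 6-p->1 6-r->3}
[1] R1 @ {0↦4, 1↦1, 2↦0}  ⇒  6 nodes, 6 edges  {2-p->1 3-r->2 5-p->1 5-r->3 6-p->1 6-r->3}
[2] R1 @ {0↦5, 1↦1, 2↦3}  ⇒  5 nodes, 4 edges  {2-p->1 3-r->2 6-p->1 6-r->3}
[3] R1 @ {0↦6, 1↦1, 2↦3}  ⇒  4 nodes, 2 edges  {2-p->1 3-r->2}
halt: no rule applies after step 3

Answer: 3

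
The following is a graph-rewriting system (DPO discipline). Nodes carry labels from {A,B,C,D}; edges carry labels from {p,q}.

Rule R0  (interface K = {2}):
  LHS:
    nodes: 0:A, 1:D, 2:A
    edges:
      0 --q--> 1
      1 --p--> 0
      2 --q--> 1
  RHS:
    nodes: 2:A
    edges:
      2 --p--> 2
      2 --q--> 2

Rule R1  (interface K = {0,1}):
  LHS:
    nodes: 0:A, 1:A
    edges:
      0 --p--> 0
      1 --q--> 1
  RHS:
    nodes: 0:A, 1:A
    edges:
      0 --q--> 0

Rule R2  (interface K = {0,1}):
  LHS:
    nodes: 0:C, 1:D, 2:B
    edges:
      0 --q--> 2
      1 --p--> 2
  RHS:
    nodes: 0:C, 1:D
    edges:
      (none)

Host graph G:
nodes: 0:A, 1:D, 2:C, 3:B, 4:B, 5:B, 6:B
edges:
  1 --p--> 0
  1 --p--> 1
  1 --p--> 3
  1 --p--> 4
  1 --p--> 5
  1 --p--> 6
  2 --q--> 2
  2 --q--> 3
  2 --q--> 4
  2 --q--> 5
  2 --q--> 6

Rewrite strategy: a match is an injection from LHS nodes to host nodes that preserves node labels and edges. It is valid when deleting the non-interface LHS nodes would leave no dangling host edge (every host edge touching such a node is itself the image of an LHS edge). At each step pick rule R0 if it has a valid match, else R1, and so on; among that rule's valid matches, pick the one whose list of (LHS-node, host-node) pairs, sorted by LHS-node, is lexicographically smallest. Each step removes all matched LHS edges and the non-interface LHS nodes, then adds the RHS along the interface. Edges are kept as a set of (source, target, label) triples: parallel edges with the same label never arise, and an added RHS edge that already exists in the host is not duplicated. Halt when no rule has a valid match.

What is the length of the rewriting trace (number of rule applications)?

start.  V:7 E:11  edges: 1-p->0 1-p->1 1-p->3 1-p->4 1-p->5 1-p->6 2-q->2 2-q->3 2-q->4 2-q->5 2-q->6
1. fire R2 via {0↦2, 1↦1, 2↦3}  →  V:6 E:9  edges: 1-p->0 1-p->1 1-p->4 1-p->5 1-p->6 2-q->2 2-q->4 2-q->5 2-q->6
2. fire R2 via {0↦2, 1↦1, 2↦4}  →  V:5 E:7  edges: 1-p->0 1-p->1 1-p->5 1-p->6 2-q->2 2-q->5 2-q->6
3. fire R2 via {0↦2, 1↦1, 2↦5}  →  V:4 E:5  edges: 1-p->0 1-p->1 1-p->6 2-q->2 2-q->6
4. fire R2 via {0↦2, 1↦1, 2↦6}  →  V:3 E:3  edges: 1-p->0 1-p->1 2-q->2
final graph: no rule applies after step 4

Answer: 4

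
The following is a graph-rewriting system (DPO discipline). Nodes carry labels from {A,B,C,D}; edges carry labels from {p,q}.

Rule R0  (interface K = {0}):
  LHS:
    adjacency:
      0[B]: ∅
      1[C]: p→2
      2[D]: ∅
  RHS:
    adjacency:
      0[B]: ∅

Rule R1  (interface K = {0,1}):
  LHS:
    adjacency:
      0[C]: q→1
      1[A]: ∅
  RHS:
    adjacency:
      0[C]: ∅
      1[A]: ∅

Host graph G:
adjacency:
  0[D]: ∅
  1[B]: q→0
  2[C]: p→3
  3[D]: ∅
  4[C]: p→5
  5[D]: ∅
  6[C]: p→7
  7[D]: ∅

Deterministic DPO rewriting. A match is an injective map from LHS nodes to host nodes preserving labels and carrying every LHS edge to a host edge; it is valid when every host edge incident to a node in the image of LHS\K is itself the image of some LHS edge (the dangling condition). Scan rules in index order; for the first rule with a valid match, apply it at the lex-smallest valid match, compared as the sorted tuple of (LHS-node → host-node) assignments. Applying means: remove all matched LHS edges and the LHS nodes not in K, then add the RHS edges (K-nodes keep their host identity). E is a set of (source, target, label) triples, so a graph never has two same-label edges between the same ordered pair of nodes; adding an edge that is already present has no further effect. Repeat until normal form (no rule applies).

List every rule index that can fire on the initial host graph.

R0: 3 valid matches — {0↦1, 1↦2, 2↦3}, {0↦1, 1↦4, 2↦5}, {0↦1, 1↦6, 2↦7}
R1: no valid match — LHS pattern not found

Answer: [R0]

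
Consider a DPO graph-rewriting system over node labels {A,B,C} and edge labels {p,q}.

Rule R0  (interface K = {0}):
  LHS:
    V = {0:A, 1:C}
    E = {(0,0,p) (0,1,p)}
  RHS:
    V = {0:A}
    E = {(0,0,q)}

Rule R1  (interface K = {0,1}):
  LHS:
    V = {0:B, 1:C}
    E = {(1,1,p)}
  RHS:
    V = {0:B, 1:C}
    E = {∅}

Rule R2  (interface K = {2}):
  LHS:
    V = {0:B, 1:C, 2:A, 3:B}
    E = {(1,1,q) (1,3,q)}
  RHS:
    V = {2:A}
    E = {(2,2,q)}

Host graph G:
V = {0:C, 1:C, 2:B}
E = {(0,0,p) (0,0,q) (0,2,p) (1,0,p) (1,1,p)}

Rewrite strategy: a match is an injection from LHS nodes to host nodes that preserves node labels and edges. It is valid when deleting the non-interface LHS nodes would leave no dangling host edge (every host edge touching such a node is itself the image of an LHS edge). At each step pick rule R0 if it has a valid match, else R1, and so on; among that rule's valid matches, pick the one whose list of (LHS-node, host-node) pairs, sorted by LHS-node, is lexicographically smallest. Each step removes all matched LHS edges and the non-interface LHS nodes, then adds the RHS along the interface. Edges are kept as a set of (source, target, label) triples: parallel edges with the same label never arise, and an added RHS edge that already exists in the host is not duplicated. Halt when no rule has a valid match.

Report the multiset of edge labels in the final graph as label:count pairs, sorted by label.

Answer: p:2 q:1

Derivation:
initial: |V|=3 |E|=5  E = 0-p->0 0-q->0 0-p->2 1-p->0 1-p->1
step 1: apply R1 at {0↦2, 1↦0}  → |V|=3 |E|=4  E = 0-q->0 0-p->2 1-p->0 1-p->1
step 2: apply R1 at {0↦2, 1↦1}  → |V|=3 |E|=3  E = 0-q->0 0-p->2 1-p->0
final graph: no rule applies after step 2
NF edges: [(0, 0, 'q'), (0, 2, 'p'), (1, 0, 'p')]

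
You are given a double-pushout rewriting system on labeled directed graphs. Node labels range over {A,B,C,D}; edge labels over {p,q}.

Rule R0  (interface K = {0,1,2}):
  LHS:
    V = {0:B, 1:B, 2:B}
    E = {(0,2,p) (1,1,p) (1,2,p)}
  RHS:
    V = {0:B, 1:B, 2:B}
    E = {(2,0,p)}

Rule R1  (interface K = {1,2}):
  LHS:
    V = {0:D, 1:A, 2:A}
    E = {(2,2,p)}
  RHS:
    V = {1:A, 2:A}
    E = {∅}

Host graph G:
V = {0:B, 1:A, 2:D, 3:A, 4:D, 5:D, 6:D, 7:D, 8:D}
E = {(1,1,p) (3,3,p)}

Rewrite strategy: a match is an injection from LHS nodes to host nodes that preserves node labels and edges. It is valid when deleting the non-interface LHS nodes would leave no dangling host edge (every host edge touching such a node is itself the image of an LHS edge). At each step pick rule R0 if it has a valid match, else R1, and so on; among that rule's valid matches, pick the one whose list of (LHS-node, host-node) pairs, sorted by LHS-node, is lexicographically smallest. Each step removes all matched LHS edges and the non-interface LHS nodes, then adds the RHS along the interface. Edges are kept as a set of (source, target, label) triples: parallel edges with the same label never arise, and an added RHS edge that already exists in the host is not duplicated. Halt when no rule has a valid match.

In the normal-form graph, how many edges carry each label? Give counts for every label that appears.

initial: |V|=9 |E|=2  E = 1-p->1 3-p->3
step 1: apply R1 at {0↦2, 1↦1, 2↦3}  → |V|=8 |E|=1  E = 1-p->1
step 2: apply R1 at {0↦4, 1↦3, 2↦1}  → |V|=7 |E|=0  E = ∅
normal form: no rule applies after step 2
NF edges: []

Answer: (no edges)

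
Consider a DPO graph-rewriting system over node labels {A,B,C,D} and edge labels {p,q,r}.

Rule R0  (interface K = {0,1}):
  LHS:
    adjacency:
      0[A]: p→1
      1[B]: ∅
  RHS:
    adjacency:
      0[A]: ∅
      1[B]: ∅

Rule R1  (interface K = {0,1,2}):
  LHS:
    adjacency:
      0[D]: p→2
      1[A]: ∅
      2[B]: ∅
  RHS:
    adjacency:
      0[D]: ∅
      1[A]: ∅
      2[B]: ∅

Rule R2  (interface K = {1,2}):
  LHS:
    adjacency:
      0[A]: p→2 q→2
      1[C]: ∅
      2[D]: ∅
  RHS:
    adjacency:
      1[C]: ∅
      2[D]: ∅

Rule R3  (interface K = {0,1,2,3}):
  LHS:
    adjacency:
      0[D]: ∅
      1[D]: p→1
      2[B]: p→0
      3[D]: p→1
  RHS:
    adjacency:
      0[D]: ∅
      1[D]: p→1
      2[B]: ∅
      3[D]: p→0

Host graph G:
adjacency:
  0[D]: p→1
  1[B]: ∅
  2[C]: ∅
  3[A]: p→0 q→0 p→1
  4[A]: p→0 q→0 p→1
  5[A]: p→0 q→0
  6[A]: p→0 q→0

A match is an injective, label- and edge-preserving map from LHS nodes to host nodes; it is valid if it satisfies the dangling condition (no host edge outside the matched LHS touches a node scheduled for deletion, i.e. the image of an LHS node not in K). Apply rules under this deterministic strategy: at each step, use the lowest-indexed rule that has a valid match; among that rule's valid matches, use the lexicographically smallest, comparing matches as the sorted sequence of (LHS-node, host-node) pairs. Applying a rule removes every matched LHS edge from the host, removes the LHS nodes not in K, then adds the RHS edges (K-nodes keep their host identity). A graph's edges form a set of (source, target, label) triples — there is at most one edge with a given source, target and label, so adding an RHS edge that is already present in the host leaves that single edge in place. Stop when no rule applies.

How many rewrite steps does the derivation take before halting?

Answer: 7

Steps:
[0] host  ⇒  7 nodes, 11 edges  {0-p->1 3-p->0 3-q->0 3-p->1 4-p->0 4-q->0 4-p->1 5-p->0 5-q->0 6-p->0 6-q->0}
[1] R0 @ {0↦3, 1↦1}  ⇒  7 nodes, 10 edges  {0-p->1 3-p->0 3-q->0 4-p->0 4-q->0 4-p->1 5-p->0 5-q->0 6-p->0 6-q->0}
[2] R0 @ {0↦4, 1↦1}  ⇒  7 nodes, 9 edges  {0-p->1 3-p->0 3-q->0 4-p->0 4-q->0 5-p->0 5-q->0 6-p->0 6-q->0}
[3] R1 @ {0↦0, 1↦3, 2↦1}  ⇒  7 nodes, 8 edges  {3-p->0 3-q->0 4-p->0 4-q->0 5-p->0 5-q->0 6-p->0 6-q->0}
[4] R2 @ {0↦3, 1↦2, 2↦0}  ⇒  6 nodes, 6 edges  {4-p->0 4-q->0 5-p->0 5-q->0 6-p->0 6-q->0}
[5] R2 @ {0↦4, 1↦2, 2↦0}  ⇒  5 nodes, 4 edges  {5-p->0 5-q->0 6-p->0 6-q->0}
[6] R2 @ {0↦5, 1↦2, 2↦0}  ⇒  4 nodes, 2 edges  {6-p->0 6-q->0}
[7] R2 @ {0↦6, 1↦2, 2↦0}  ⇒  3 nodes, 0 edges  {∅}
final graph: no rule applies after step 7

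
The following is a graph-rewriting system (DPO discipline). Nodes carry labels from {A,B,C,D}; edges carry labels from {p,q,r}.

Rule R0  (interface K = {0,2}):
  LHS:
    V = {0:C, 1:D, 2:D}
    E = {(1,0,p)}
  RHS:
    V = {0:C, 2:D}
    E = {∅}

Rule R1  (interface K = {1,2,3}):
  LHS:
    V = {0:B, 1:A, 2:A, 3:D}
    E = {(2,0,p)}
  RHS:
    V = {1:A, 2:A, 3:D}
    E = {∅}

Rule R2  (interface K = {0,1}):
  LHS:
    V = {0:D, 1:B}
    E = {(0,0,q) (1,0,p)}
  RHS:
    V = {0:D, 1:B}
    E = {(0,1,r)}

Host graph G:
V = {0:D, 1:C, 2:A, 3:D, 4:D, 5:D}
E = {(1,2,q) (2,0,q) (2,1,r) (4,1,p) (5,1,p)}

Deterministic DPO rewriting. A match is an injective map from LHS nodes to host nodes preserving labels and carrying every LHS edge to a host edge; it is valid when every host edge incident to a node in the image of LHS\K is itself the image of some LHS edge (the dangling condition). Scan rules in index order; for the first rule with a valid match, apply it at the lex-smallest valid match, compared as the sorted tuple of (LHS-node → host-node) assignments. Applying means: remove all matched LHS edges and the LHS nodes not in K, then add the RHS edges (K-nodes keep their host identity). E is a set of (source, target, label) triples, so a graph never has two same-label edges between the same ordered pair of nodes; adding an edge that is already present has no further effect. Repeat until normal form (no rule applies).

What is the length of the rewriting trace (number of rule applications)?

Answer: 2

Derivation:
start.  V:6 E:5  edges: 1-q->2 2-q->0 2-r->1 4-p->1 5-p->1
1. fire R0 via {0↦1, 1↦4, 2↦0}  →  V:5 E:4  edges: 1-q->2 2-q->0 2-r->1 5-p->1
2. fire R0 via {0↦1, 1↦5, 2↦0}  →  V:4 E:3  edges: 1-q->2 2-q->0 2-r->1
halt: no rule applies after step 2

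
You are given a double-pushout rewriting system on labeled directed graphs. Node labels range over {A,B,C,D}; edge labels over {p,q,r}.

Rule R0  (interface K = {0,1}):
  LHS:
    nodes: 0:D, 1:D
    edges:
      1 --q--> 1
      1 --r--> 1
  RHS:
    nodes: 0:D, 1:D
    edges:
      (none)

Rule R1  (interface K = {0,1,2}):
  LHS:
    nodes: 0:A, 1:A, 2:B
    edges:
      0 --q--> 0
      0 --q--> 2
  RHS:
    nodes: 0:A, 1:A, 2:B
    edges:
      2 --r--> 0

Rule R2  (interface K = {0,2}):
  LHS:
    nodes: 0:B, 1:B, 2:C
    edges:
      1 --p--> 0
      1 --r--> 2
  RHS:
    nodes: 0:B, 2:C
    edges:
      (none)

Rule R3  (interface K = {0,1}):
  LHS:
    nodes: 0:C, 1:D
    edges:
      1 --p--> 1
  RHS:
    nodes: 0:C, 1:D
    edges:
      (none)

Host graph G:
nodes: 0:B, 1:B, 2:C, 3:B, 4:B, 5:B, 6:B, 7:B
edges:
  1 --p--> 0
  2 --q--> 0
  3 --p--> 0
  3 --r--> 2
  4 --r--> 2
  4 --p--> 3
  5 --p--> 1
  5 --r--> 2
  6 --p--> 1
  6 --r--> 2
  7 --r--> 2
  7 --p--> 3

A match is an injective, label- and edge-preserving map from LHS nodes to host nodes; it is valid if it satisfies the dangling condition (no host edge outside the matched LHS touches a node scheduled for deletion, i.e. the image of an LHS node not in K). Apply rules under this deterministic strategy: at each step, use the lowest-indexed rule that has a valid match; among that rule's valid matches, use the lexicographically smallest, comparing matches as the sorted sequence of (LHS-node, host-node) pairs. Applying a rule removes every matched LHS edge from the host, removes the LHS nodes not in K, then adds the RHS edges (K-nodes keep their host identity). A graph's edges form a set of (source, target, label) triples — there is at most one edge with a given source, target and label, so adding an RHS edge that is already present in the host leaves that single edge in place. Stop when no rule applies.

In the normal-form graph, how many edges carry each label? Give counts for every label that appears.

start.  V:8 E:12  edges: 1-p->0 2-q->0 3-p->0 3-r->2 4-r->2 4-p->3 5-p->1 5-r->2 6-p->1 6-r->2 7-r->2 7-p->3
1. fire R2 via {0↦1, 1↦5, 2↦2}  →  V:7 E:10  edges: 1-p->0 2-q->0 3-p->0 3-r->2 4-r->2 4-p->3 6-p->1 6-r->2 7-r->2 7-p->3
2. fire R2 via {0↦1, 1↦6, 2↦2}  →  V:6 E:8  edges: 1-p->0 2-q->0 3-p->0 3-r->2 4-r->2 4-p->3 7-r->2 7-p->3
3. fire R2 via {0↦3, 1↦4, 2↦2}  →  V:5 E:6  edges: 1-p->0 2-q->0 3-p->0 3-r->2 7-r->2 7-p->3
4. fire R2 via {0↦3, 1↦7, 2↦2}  →  V:4 E:4  edges: 1-p->0 2-q->0 3-p->0 3-r->2
5. fire R2 via {0↦0, 1↦3, 2↦2}  →  V:3 E:2  edges: 1-p->0 2-q->0
normal form: no rule applies after step 5
NF edges: [(1, 0, 'p'), (2, 0, 'q')]

Answer: p:1 q:1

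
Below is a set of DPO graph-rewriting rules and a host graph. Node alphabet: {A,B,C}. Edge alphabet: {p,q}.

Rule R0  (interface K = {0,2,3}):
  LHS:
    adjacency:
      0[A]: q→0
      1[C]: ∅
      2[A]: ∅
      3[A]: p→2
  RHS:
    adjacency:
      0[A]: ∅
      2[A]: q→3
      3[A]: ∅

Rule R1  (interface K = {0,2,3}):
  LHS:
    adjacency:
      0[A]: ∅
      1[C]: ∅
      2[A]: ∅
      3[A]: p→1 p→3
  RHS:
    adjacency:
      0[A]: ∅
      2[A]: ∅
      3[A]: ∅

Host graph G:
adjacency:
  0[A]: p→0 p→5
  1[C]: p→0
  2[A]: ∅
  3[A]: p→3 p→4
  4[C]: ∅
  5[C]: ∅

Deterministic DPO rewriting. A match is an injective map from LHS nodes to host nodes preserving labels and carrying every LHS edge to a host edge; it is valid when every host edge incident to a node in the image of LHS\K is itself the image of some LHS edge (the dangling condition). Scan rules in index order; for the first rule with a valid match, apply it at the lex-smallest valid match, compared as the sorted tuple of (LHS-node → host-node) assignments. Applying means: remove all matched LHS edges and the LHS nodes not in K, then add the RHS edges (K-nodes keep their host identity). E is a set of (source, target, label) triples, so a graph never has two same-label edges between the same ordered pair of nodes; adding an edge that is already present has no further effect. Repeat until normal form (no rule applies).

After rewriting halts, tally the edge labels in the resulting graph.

[0] host  ⇒  6 nodes, 5 edges  {0-p->0 0-p->5 1-p->0 3-p->3 3-p->4}
[1] R1 @ {0↦0, 1↦4, 2↦2, 3↦3}  ⇒  5 nodes, 3 edges  {0-p->0 0-p->5 1-p->0}
[2] R1 @ {0↦2, 1↦5, 2↦3, 3↦0}  ⇒  4 nodes, 1 edges  {1-p->0}
final graph: no rule applies after step 2
NF edges: [(1, 0, 'p')]

Answer: p:1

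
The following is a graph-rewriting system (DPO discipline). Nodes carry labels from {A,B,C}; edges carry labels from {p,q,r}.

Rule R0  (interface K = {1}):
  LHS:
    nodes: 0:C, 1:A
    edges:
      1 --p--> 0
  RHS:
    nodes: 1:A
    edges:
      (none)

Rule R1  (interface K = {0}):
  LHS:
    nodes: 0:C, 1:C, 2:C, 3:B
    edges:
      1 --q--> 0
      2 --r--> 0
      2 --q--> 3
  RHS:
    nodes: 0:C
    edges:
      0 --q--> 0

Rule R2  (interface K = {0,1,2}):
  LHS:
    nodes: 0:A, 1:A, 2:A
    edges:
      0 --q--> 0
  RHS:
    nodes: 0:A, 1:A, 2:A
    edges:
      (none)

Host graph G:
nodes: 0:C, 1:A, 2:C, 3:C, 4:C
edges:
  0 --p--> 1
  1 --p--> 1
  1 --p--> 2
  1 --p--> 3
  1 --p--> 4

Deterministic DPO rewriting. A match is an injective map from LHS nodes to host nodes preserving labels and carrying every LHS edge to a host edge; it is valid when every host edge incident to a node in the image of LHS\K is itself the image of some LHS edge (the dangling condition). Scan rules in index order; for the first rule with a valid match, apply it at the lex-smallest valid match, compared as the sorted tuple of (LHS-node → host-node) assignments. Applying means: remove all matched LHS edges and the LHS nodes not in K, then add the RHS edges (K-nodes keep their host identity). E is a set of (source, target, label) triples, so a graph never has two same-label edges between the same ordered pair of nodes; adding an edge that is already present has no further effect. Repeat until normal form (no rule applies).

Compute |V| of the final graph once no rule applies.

Answer: 2

Derivation:
[0] host  ⇒  5 nodes, 5 edges  {0-p->1 1-p->1 1-p->2 1-p->3 1-p->4}
[1] R0 @ {0↦2, 1↦1}  ⇒  4 nodes, 4 edges  {0-p->1 1-p->1 1-p->3 1-p->4}
[2] R0 @ {0↦3, 1↦1}  ⇒  3 nodes, 3 edges  {0-p->1 1-p->1 1-p->4}
[3] R0 @ {0↦4, 1↦1}  ⇒  2 nodes, 2 edges  {0-p->1 1-p->1}
halt: no rule applies after step 3
NF nodes: {0:C, 1:A}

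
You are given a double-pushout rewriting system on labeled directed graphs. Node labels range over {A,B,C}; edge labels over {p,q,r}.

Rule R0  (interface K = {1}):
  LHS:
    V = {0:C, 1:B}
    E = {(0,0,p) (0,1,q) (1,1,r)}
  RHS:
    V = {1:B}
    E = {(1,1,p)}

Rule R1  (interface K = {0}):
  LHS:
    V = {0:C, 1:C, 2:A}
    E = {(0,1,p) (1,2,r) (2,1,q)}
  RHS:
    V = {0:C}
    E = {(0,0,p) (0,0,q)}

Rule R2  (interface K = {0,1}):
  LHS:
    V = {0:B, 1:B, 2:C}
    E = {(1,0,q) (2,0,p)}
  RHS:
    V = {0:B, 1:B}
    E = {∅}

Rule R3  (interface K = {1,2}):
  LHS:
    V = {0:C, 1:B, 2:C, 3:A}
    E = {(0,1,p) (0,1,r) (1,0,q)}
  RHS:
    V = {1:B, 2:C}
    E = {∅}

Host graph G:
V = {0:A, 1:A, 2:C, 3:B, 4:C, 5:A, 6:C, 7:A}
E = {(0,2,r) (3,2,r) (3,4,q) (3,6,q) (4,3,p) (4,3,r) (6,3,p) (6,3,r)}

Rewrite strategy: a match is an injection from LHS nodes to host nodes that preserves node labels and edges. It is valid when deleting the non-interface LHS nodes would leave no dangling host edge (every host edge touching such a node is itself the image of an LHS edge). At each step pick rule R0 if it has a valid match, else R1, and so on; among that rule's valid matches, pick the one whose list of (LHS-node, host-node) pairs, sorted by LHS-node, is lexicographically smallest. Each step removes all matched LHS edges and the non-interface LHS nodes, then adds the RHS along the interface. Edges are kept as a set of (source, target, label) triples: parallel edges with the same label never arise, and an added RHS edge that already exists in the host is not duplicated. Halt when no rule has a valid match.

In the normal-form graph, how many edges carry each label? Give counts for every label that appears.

Answer: r:2

Rewrite trace:
[0] host  ⇒  8 nodes, 8 edges  {0-r->2 3-r->2 3-q->4 3-q->6 4-p->3 4-r->3 6-p->3 6-r->3}
[1] R3 @ {0↦4, 1↦3, 2↦2, 3↦1}  ⇒  6 nodes, 5 edges  {0-r->2 3-r->2 3-q->6 6-p->3 6-r->3}
[2] R3 @ {0↦6, 1↦3, 2↦2, 3↦5}  ⇒  4 nodes, 2 edges  {0-r->2 3-r->2}
normal form: no rule applies after step 2
NF edges: [(0, 2, 'r'), (3, 2, 'r')]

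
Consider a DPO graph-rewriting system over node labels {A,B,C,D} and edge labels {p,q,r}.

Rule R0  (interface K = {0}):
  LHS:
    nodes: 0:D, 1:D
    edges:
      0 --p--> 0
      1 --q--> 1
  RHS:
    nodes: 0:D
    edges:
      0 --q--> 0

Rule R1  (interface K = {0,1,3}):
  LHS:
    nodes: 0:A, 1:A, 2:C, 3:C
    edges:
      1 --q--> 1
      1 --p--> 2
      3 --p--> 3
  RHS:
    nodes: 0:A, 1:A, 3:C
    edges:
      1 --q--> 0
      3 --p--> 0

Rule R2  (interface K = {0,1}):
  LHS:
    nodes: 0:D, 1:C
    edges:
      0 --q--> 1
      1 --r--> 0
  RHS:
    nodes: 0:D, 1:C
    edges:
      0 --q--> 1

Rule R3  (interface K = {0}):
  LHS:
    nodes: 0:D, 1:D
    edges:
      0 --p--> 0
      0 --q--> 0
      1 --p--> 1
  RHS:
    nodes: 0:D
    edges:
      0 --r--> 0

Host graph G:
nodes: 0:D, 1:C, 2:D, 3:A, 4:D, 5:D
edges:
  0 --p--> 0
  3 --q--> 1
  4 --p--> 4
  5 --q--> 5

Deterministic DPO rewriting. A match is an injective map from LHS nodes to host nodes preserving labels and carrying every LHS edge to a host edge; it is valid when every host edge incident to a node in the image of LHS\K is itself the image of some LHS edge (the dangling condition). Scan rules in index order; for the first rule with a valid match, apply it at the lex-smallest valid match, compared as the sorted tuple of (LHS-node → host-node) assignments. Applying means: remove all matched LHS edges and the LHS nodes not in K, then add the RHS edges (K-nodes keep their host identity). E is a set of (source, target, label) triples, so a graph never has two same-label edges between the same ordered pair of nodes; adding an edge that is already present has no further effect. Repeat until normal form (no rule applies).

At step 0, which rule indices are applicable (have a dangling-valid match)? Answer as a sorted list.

Answer: [R0]

Steps:
R0: 2 valid matches — {0↦0, 1↦5}, {0↦4, 1↦5}
R1: no valid match — LHS pattern not found
R2: no valid match — LHS pattern not found
R3: no valid match — LHS pattern not found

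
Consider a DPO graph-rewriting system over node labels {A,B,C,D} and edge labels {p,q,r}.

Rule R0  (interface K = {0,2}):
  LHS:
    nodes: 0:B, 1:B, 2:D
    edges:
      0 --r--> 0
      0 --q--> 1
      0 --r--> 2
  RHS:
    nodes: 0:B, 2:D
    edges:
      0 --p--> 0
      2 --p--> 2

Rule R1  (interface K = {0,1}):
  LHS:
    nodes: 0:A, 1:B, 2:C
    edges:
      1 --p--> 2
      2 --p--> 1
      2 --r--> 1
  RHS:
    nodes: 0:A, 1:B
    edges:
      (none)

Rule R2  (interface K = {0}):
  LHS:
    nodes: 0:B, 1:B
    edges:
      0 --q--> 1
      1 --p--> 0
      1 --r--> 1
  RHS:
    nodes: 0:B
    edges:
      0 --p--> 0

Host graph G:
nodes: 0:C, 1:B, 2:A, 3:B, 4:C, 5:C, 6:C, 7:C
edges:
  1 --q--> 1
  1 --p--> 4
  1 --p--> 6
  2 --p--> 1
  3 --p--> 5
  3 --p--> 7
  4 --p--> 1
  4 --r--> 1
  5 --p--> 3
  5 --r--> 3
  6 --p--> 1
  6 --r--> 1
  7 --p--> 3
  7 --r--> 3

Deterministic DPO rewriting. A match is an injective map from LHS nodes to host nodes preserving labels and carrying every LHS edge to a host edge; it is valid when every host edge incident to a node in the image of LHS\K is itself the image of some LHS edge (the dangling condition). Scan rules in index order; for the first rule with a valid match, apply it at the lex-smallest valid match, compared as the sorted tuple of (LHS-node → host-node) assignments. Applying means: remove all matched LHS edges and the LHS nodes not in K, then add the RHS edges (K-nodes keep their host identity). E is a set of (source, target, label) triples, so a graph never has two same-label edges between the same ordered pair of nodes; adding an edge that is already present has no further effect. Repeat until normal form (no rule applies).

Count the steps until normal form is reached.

[0] host  ⇒  8 nodes, 14 edges  {1-q->1 1-p->4 1-p->6 2-p->1 3-p->5 3-p->7 4-p->1 4-r->1 5-p->3 5-r->3 6-p->1 6-r->1 7-p->3 7-r->3}
[1] R1 @ {0↦2, 1↦1, 2↦4}  ⇒  7 nodes, 11 edges  {1-q->1 1-p->6 2-p->1 3-p->5 3-p->7 5-p->3 5-r->3 6-p->1 6-r->1 7-p->3 7-r->3}
[2] R1 @ {0↦2, 1↦1, 2↦6}  ⇒  6 nodes, 8 edges  {1-q->1 2-p->1 3-p->5 3-p->7 5-p->3 5-r->3 7-p->3 7-r->3}
[3] R1 @ {0↦2, 1↦3, 2↦5}  ⇒  5 nodes, 5 edges  {1-q->1 2-p->1 3-p->7 7-p->3 7-r->3}
[4] R1 @ {0↦2, 1↦3, 2↦7}  ⇒  4 nodes, 2 edges  {1-q->1 2-p->1}
final graph: no rule applies after step 4

Answer: 4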